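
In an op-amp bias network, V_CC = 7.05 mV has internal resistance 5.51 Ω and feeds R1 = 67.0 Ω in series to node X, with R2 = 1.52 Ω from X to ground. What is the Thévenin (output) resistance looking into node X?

R1' = 5.51 + 67.0 = 72.51 Ω (source resistance + R1).
Zeroing V_CC shorts the top of R1' to ground, so R_th = R1' ‖ R2 = 1.489 Ω.

R_th ≈ 1.49 Ω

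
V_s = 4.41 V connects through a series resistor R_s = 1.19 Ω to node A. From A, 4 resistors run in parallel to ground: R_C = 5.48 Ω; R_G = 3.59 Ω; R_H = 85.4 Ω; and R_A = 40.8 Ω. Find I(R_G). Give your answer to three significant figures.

Parallel bank: R_p = 1/(1/5.48 + 1/3.59 + 1/85.4 + 1/40.8) = 2.011 Ω.
V_A = 4.41 × 2.011/3.201 = 2.771 V.
I(R_G) = V_A / R_G = 2.771/3.59 = 0.7717 A.
(Check via current divider: I_total = 1.378 A; share G_k/ΣG = 0.5602 → same result.)

I ≈ 0.772 A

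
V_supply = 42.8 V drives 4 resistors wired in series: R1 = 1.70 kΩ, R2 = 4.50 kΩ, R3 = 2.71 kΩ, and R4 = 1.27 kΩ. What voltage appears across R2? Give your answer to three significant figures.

V ≈ 18.9 V

ΣR = 1.70 + 4.50 + 2.71 + 1.27 = 10.18 kΩ.
V = V_supply · R/ΣR = 42.8 × 0.4420 = 18.92 V.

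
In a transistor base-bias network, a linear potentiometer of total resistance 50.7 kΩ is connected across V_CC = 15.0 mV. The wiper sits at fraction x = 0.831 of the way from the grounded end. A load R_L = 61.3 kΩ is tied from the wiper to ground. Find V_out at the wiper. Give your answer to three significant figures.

V_out ≈ 11.2 mV

The pot divides into 8.568 kΩ above the wiper and 42.13 kΩ below.
(x·R_p) ‖ R_L = 24.97 kΩ.
Then V_out = V_CC · 24.97/(8.568 + 24.97) = 11.17 mV.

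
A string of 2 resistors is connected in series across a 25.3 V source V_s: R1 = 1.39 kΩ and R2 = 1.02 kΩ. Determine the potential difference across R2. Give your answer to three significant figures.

Series total: ΣR = 1.39 + 1.02 = 2.410 kΩ.
V = V_s · R/ΣR = 25.3 × 0.4232 = 10.71 V.

V ≈ 10.7 V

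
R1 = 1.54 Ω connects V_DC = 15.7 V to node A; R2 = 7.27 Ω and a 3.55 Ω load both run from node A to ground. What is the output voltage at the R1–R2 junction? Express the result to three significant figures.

First combine the lower leg with the load: R2 ‖ R_L = 2.385 Ω.
Then V_out = V_DC · R2'/(R1 + R2') = 15.7 × 2.385/3.925 = 9.540 V.

V_out ≈ 9.54 V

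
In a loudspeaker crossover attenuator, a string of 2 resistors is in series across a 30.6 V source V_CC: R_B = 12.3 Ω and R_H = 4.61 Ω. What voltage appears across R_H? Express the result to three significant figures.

Series total: ΣR = 12.3 + 4.61 = 16.91 Ω.
Voltage divider: V = V_CC · (4.610 / 16.91) = 30.6 × 0.2726 = 8.342 V.

V ≈ 8.34 V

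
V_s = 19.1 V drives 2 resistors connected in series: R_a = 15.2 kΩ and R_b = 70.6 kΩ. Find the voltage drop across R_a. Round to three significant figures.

ΣR = 15.2 + 70.6 = 85.80 kΩ.
V = V_s · R/ΣR = 19.1 × 0.1772 = 3.384 V.

V ≈ 3.38 V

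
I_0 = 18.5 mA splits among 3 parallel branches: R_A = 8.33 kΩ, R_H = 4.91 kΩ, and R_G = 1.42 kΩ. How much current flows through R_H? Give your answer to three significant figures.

ΣG = 1/8.33 + 1/4.91 + 1/1.42 = 1.028.
By the current-divider rule, I = I_0 · G_k/ΣG = 18.5 × 0.1981 = 3.665 mA.

I ≈ 3.67 mA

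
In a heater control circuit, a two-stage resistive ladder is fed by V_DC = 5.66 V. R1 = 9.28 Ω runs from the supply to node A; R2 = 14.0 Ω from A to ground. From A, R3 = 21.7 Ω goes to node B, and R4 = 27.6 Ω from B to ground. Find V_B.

Node A sees R2 in parallel with the series input of stage 2, R3 + R4 = 49.30 Ω.
Effective lower resistance at A: R2 ‖ 49.30 = 10.90 Ω.
First divider: V_A = V_DC · 10.90/(9.28 + 10.90) = 3.058 V.
Stage 2 is unloaded, so V_B = V_A · R4/(R3+R4) = 3.058 × 27.6/49.30 = 1.712 V.

V_B ≈ 1.71 V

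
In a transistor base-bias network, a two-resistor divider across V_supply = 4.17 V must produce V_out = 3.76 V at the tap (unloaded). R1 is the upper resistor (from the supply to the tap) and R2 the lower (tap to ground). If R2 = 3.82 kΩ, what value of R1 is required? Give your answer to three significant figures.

R1 ≈ 0.417 kΩ

Required fraction k = V_out/V_supply = 0.9017.
So R1 = R2 · (V_supply/V_out − 1) = 3.82 × (4.17/3.76 − 1) = 3.82 × 0.1090 = 0.4165 kΩ.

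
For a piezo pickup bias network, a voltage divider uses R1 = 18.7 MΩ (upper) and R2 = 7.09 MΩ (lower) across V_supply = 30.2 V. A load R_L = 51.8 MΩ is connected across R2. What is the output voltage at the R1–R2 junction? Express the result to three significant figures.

V_out ≈ 7.55 V

R2 ‖ R_L = (7.09 × 51.8)/(7.09 + 51.8) = 6.236 MΩ.
Now apply the divider: V_out = 30.2 × 0.2501 = 7.553 V.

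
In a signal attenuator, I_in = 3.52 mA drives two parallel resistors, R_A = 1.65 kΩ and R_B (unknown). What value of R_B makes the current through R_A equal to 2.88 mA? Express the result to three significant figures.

R_B ≈ 7.42 kΩ

The fraction through R_A equals R_B/(R_A+R_B).
With f = 0.8182, R_B = R_A · f/(1−f) = 1.65 × 4.500 = 7.425 kΩ.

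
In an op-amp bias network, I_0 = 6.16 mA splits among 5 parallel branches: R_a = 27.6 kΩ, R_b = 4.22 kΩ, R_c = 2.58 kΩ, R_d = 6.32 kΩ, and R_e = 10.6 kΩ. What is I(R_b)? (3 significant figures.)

I ≈ 1.60 mA

Total conductance ΣG = 1/27.6 + 1/4.22 + 1/2.58 + 1/6.32 + 1/10.6 = 0.9134 (units of 1/kΩ).
R_b takes the fraction G_k/ΣG = 0.2370/0.9134 = 0.2594, so I = 6.16 × 0.2594 = 1.598 mA.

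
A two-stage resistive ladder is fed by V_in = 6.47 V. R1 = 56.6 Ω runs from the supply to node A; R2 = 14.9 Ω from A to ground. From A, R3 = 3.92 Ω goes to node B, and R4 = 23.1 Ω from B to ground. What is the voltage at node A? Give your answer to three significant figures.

Looking into the second stage from A: R3 + R4 = 27.02 Ω appears in parallel with R2.
Effective lower resistance at A: R2 ‖ 27.02 = 9.604 Ω.
First divider: V_A = V_in · 9.604/(56.6 + 9.604) = 0.9386 V.

V_A ≈ 0.939 V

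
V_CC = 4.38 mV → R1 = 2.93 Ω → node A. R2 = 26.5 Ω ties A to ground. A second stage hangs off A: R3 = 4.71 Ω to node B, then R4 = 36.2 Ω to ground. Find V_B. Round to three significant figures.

V_B ≈ 3.28 mV

Looking into the second stage from A: R3 + R4 = 40.91 Ω appears in parallel with R2.
R2 ‖ (R3+R4) = 16.08 Ω.
First divider: V_A = V_CC · 16.08/(2.93 + 16.08) = 3.705 mV.
V_B = V_A × 0.8849 = 3.278 mV.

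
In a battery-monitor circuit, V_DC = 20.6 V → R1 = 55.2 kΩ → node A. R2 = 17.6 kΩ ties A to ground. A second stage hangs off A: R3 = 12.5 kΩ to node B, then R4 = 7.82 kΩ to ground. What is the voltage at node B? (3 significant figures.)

V_B ≈ 1.16 V

Node A sees R2 in parallel with the series input of stage 2, R3 + R4 = 20.32 kΩ.
Effective lower resistance at A: R2 ‖ 20.32 = 9.431 kΩ.
First divider: V_A = V_DC · 9.431/(55.2 + 9.431) = 3.006 V.
V_B = V_A × 0.3848 = 1.157 V.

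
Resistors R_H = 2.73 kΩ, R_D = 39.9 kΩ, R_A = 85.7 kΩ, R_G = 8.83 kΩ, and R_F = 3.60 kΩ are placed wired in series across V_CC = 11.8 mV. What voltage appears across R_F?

ΣR = 2.73 + 39.9 + 85.7 + 8.83 + 3.60 = 140.8 kΩ.
Voltage divider: V = V_CC · (3.600 / 140.8) = 11.8 × 0.02558 = 0.3018 mV.

V ≈ 0.302 mV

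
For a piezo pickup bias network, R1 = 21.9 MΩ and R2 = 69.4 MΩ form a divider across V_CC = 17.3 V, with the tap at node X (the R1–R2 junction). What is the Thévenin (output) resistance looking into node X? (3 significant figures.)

R_th ≈ 16.6 MΩ

Looking into X with the source shorted: R_th = R1·R2/(R1+R2) = 21.90 × 69.4/91.30 = 16.65 MΩ.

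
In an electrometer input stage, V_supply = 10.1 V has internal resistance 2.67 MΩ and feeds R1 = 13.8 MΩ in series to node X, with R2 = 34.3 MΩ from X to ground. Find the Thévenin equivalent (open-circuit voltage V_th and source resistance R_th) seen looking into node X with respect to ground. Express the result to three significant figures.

V_th ≈ 6.82 V, R_th ≈ 11.1 MΩ

R1' = 2.67 + 13.8 = 16.47 MΩ (source resistance + R1).
With X open, the divider is unloaded: V_th = 10.1 × 34.3/50.77 = 6.824 V.
With V_supply suppressed (replaced by a short), R_th = R1' ‖ R2 = (16.47 × 34.3)/(16.47 + 34.3) = 11.13 MΩ.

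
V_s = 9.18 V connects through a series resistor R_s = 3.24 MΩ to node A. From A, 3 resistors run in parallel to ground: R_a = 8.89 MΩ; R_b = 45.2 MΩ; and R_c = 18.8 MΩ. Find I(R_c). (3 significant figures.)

I ≈ 0.304 µA

Equivalent of the parallel group: R_p = 5.325 MΩ.
V_A by voltage divider: V_A = 9.18 × 5.325/(3.24 + 5.325) = 5.707 V.
Branch current I = V_A/R_c = 5.707/18.8 = 0.3036 µA.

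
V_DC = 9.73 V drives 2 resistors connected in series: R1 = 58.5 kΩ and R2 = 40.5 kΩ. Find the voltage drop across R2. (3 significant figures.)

V ≈ 3.98 V

Series total: ΣR = 58.5 + 40.5 = 99.00 kΩ.
Voltage divider: V = V_DC · (40.50 / 99.00) = 9.73 × 0.4091 = 3.980 V.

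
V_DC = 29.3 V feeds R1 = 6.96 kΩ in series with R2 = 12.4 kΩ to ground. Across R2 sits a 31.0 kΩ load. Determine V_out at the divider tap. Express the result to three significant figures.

The load sits in parallel with R2, giving an effective lower resistance R2' = R2·R_L/(R2+R_L) = 8.857 kΩ.
Now apply the divider: V_out = 29.3 × 0.5600 = 16.41 V.

V_out ≈ 16.4 V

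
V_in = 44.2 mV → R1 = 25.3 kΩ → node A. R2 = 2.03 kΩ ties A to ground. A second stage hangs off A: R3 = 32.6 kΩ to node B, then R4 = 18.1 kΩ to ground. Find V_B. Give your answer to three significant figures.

The second stage (R3 + R4 = 50.70 kΩ) loads node A in parallel with R2.
Effective lower resistance at A: R2 ‖ 50.70 = 1.952 kΩ.
So V_A = 44.2 × 0.07162 = 3.166 mV.
Then the unloaded second divider: V_B = V_A × R4/(R3+R4) = 3.166 × 0.3570 = 1.130 mV.

V_B ≈ 1.13 mV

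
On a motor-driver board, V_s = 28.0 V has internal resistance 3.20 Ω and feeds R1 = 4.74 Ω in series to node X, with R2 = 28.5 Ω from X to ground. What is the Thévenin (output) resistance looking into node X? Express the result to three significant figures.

R1' = 3.20 + 4.74 = 7.940 Ω (source resistance + R1).
Looking into X with the source shorted: R_th = R1'·R2/(R1'+R2) = 7.940 × 28.5/36.44 = 6.210 Ω.

R_th ≈ 6.21 Ω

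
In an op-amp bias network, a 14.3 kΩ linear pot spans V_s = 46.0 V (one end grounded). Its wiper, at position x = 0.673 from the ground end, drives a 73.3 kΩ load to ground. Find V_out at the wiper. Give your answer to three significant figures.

V_out ≈ 29.7 V

Split the track: R_lower = x·R_p = 9.624 kΩ, R_upper = (1−x)·R_p = 4.676 kΩ.
Lower segment in parallel with the load: 9.624 ‖ 73.3 = 8.507 kΩ.
Loaded-divider output: V_out = 46.0 × 0.6453 = 29.68 V.
(Unloaded: V_out = x·V_s = 31.0 V.)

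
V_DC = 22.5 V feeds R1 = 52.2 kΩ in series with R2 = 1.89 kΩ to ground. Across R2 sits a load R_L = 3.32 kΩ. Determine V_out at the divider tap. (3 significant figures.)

First combine the lower leg with the load: R2 ‖ R_L = 1.204 kΩ.
Now apply the divider: V_out = 22.5 × 0.02255 = 0.5074 V.

V_out ≈ 0.507 V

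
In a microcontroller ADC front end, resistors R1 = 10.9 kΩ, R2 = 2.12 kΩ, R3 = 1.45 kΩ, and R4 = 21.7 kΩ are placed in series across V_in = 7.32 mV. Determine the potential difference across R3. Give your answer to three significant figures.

V ≈ 0.293 mV

Series total: ΣR = 10.9 + 2.12 + 1.45 + 21.7 = 36.17 kΩ.
V = V_in · R/ΣR = 7.32 × 0.04009 = 0.2934 mV.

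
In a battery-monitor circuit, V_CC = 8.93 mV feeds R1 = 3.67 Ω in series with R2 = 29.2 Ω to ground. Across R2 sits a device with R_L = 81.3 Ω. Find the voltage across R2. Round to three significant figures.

V_out ≈ 7.63 mV

First combine the lower leg with the load: R2 ‖ R_L = 21.48 Ω.
Then V_out = V_CC · R2'/(R1 + R2') = 8.93 × 21.48/25.15 = 7.627 mV.
(Unloaded it would be 7.93 mV; the load pulls it down.)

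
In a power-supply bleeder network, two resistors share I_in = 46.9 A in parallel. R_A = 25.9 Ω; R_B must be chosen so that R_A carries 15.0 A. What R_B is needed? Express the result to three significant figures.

In a two-way split, I_A/I_in = R_B/(R_A + R_B).
With f = 0.3198, R_B = R_A · f/(1−f) = 25.9 × 0.4702 = 12.18 Ω.

R_B ≈ 12.2 Ω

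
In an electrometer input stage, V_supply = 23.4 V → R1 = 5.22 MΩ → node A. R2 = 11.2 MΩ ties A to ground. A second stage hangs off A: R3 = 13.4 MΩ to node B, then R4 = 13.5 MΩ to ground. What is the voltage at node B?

V_B ≈ 7.07 V

Node A sees R2 in parallel with the series input of stage 2, R3 + R4 = 26.90 MΩ.
Effective lower resistance at A: R2 ‖ 26.90 = 7.908 MΩ.
So V_A = 23.4 × 0.6024 = 14.10 V.
Stage 2 is unloaded, so V_B = V_A · R4/(R3+R4) = 14.10 × 13.5/26.90 = 7.074 V.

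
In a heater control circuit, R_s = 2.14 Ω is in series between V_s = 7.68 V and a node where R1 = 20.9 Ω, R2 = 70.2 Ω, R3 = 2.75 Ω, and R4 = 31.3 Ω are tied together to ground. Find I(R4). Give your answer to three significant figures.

Equivalent of the parallel group: R_p = 2.185 Ω.
Node voltage V_A = V_s · R_p/(R_s + R_p) = 7.68 × 0.5052 = 3.880 V.
I(R4) = V_A / R4 = 3.880/31.3 = 0.1240 A.

I ≈ 0.124 A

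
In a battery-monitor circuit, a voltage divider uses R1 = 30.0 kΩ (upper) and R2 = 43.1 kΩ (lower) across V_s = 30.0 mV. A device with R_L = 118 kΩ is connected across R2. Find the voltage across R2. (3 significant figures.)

V_out ≈ 15.4 mV

R2 ‖ R_L = (43.1 × 118)/(43.1 + 118) = 31.57 kΩ.
Then V_out = V_s · R2'/(R1 + R2') = 30.0 × 31.57/61.57 = 15.38 mV.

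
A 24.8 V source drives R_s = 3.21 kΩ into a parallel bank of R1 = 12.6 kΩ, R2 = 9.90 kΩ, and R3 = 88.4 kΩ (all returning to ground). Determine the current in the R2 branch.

Combine the parallel branches: R_p = (1/12.6 + 1/9.90 + 1/88.4)⁻¹ = 5.217 kΩ.
Node voltage V_A = V_CC · R_p/(R_s + R_p) = 24.8 × 0.6191 = 15.35 V.
I(R2) = V_A / R2 = 15.35/9.90 = 1.551 mA.

I ≈ 1.55 mA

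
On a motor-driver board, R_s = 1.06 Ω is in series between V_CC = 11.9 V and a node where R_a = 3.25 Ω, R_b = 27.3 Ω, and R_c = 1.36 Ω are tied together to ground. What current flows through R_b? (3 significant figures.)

Combine the parallel branches: R_p = (1/3.25 + 1/27.3 + 1/1.36)⁻¹ = 0.9263 Ω.
Node voltage V_A = V_CC · R_p/(R_s + R_p) = 11.9 × 0.4663 = 5.549 V.
I(R_b) = V_A / R_b = 5.549/27.3 = 0.2033 A.

I ≈ 0.203 A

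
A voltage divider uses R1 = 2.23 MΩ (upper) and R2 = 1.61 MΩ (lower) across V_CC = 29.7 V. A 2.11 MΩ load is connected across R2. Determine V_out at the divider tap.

First combine the lower leg with the load: R2 ‖ R_L = 0.9132 MΩ.
Voltage divider with the loaded lower leg: V_out = 29.7 × 0.9132/(2.23 + 0.9132) = 29.7 × 0.2905 = 8.629 V.
(Unloaded it would be 12.5 V; the load pulls it down.)

V_out ≈ 8.63 V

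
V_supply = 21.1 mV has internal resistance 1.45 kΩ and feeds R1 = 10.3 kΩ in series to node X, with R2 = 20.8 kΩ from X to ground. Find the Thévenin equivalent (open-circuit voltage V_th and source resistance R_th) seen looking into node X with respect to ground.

V_th ≈ 13.5 mV, R_th ≈ 7.51 kΩ

R1' = 1.45 + 10.3 = 11.75 kΩ (source resistance + R1).
Open-circuit (no load on X): V_th = V_supply · R2/(R1' + R2) = 21.1 × 20.8/(11.75 + 20.8) = 13.48 mV.
With V_supply suppressed (replaced by a short), R_th = R1' ‖ R2 = (11.75 × 20.8)/(11.75 + 20.8) = 7.508 kΩ.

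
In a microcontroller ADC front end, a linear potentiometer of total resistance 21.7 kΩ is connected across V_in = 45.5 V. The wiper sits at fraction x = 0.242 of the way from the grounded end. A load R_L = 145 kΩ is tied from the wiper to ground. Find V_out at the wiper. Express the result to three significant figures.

V_out ≈ 10.7 V

Split the track: R_lower = x·R_p = 5.251 kΩ, R_upper = (1−x)·R_p = 16.45 kΩ.
R_L loads the lower segment: effective lower R = 5.068 kΩ.
Loaded-divider output: V_out = 45.5 × 0.2355 = 10.72 V.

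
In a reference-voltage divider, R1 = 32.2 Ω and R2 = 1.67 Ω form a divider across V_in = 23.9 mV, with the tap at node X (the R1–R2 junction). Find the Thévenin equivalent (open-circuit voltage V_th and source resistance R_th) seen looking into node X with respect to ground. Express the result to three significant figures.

V_th ≈ 1.18 mV, R_th ≈ 1.59 Ω

V_th is the unloaded tap voltage: V_in · R2/(R1+R2) = 23.9 × 0.04931 = 1.178 mV.
Looking into X with the source shorted: R_th = R1·R2/(R1+R2) = 32.20 × 1.67/33.87 = 1.588 Ω.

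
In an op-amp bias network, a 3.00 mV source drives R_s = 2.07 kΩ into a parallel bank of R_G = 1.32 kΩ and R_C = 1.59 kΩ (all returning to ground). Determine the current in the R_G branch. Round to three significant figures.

I ≈ 0.587 µA

Parallel bank: R_p = 1/(1/1.32 + 1/1.59) = 0.7212 kΩ.
V_A = 3.00 × 0.7212/2.791 = 0.7752 mV.
I(R_G) = V_A / R_G = 0.7752/1.32 = 0.5873 µA.
(Equivalently: I_total = 1.075 µA, then current-divider fraction G_k/ΣG = 0.5464.)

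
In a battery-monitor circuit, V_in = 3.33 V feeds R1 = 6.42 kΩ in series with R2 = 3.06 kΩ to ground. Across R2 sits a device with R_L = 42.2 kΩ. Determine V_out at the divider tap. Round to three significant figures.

R2 ‖ R_L = (3.06 × 42.2)/(3.06 + 42.2) = 2.853 kΩ.
Then V_out = V_in · R2'/(R1 + R2') = 3.33 × 2.853/9.273 = 1.025 V.

V_out ≈ 1.02 V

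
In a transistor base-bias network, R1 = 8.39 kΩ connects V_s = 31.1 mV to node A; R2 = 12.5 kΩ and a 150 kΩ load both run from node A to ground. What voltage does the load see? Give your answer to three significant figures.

The load sits in parallel with R2, giving an effective lower resistance R2' = R2·R_L/(R2+R_L) = 11.54 kΩ.
Then V_out = V_s · R2'/(R1 + R2') = 31.1 × 11.54/19.93 = 18.01 mV.
(Unloaded it would be 18.6 mV; the load pulls it down.)

V_out ≈ 18.0 mV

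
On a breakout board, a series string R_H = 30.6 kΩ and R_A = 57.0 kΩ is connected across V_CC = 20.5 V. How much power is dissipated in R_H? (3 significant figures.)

P ≈ 1.68 mW

ΣR = 87.60 kΩ → I = 20.5/87.60 = 0.2340 mA.
P(R_H) = I²·R_H = (0.2340)² × 30.6 = 1.676 mW.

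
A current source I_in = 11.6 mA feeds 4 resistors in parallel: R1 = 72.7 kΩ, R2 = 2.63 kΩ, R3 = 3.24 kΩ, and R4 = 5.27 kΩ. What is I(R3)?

ΣG = 1/72.7 + 1/2.63 + 1/3.24 + 1/5.27 = 0.8924.
By the current-divider rule, I = I_in · G_k/ΣG = 11.6 × 0.3459 = 4.012 mA.

I ≈ 4.01 mA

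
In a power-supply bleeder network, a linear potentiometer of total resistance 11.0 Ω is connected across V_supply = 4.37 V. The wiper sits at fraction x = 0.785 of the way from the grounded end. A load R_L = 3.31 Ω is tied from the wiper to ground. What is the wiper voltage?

Lower segment x·R_p = 8.635 Ω; upper segment (1−x)·R_p = 2.365 Ω.
Lower segment in parallel with the load: 8.635 ‖ 3.31 = 2.393 Ω.
Then V_out = V_supply · 2.393/(2.365 + 2.393) = 2.198 V.

V_out ≈ 2.20 V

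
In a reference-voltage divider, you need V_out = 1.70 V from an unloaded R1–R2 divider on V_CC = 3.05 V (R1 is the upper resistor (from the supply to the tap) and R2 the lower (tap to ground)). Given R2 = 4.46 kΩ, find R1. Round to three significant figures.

R1 ≈ 3.54 kΩ

Required fraction k = V_out/V_CC = 0.5574.
So R1 = R2 · (V_CC/V_out − 1) = 4.46 × (3.05/1.70 − 1) = 4.46 × 0.7941 = 3.542 kΩ.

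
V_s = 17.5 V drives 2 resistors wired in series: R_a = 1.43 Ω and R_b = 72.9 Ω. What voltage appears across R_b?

Total series resistance ΣR = 1.43 + 72.9 = 74.33 Ω.
V = V_s · R/ΣR = 17.5 × 0.9808 = 17.16 V.

V ≈ 17.2 V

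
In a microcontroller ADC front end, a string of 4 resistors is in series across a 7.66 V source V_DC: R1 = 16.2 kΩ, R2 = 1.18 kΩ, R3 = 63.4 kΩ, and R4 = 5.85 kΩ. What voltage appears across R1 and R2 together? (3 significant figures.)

Series total: ΣR = 16.2 + 1.18 + 63.4 + 5.85 = 86.63 kΩ.
R_{R1..R2} = 16.2 + 1.18 = 17.38 kΩ.
Voltage divider: V = V_DC · (17.38 / 86.63) = 7.66 × 0.2006 = 1.537 V.

V ≈ 1.54 V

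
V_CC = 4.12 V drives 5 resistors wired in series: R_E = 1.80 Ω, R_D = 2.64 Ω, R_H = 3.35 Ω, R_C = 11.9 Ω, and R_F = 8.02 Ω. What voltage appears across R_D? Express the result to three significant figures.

ΣR = 1.80 + 2.64 + 3.35 + 11.9 + 8.02 = 27.71 Ω.
V = V_CC · R/ΣR = 4.12 × 0.09527 = 0.3925 V.

V ≈ 0.393 V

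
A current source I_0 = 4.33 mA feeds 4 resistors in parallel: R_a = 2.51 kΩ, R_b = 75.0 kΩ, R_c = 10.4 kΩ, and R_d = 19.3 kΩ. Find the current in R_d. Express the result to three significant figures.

I ≈ 0.401 mA

Conductances: ΣG = 1/2.51 + 1/75.0 + 1/10.4 + 1/19.3 = 0.5597 (1/kΩ).
Current divider: I(R_d) = I_0 · G_k/ΣG = 4.33 × (0.05181/0.5597) = 4.33 × 0.09257 = 0.4008 mA.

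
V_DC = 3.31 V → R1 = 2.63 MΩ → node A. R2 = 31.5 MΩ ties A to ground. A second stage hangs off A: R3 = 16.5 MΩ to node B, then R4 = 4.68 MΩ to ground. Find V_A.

V_A ≈ 2.74 V

Looking into the second stage from A: R3 + R4 = 21.18 MΩ appears in parallel with R2.
R2 ‖ (R3+R4) = 12.66 MΩ.
V_A = 3.31 × 12.66/(2.63 + 12.66) = 2.741 V.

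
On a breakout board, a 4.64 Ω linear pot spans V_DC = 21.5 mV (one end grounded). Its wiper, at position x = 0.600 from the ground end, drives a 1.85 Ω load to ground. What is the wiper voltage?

V_out ≈ 8.05 mV

Lower segment x·R_p = 2.784 Ω; upper segment (1−x)·R_p = 1.856 Ω.
R_L loads the lower segment: effective lower R = 1.111 Ω.
V_out = 21.5 × 1.111/(1.856 + 1.111) = 8.053 mV.
(Unloaded: V_out = x·V_DC = 12.9 mV.)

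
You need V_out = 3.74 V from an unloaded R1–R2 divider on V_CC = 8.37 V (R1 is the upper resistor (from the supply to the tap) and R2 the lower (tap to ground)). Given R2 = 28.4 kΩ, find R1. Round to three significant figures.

The divider ratio is R2/(R1+R2) = 3.74/8.37 = 0.4468.
So R1 = R2 · (V_CC/V_out − 1) = 28.4 × (8.37/3.74 − 1) = 28.4 × 1.238 = 35.16 kΩ.

R1 ≈ 35.2 kΩ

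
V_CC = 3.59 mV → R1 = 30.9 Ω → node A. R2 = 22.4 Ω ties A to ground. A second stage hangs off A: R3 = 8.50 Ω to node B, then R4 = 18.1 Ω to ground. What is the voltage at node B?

V_B ≈ 0.690 mV

Node A sees R2 in parallel with the series input of stage 2, R3 + R4 = 26.60 Ω.
R2 ‖ (R3+R4) = 12.16 Ω.
First divider: V_A = V_CC · 12.16/(30.9 + 12.16) = 1.014 mV.
Then the unloaded second divider: V_B = V_A × R4/(R3+R4) = 1.014 × 0.6805 = 0.6898 mV.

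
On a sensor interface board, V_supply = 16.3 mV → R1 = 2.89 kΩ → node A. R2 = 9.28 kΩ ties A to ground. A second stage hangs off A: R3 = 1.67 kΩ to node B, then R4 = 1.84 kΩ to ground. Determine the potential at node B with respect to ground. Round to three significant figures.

V_B ≈ 4.00 mV

Node A sees R2 in parallel with the series input of stage 2, R3 + R4 = 3.510 kΩ.
R2 ‖ (R3+R4) = 2.547 kΩ.
V_A = 16.3 × 2.547/(2.89 + 2.547) = 7.635 mV.
Then the unloaded second divider: V_B = V_A × R4/(R3+R4) = 7.635 × 0.5242 = 4.003 mV.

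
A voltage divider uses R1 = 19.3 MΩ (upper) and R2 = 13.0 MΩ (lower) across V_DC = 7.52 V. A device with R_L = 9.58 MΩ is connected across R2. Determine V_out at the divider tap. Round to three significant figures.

The load sits in parallel with R2, giving an effective lower resistance R2' = R2·R_L/(R2+R_L) = 5.516 MΩ.
Now apply the divider: V_out = 7.52 × 0.2223 = 1.671 V.
(Unloaded it would be 3.03 V; the load pulls it down.)

V_out ≈ 1.67 V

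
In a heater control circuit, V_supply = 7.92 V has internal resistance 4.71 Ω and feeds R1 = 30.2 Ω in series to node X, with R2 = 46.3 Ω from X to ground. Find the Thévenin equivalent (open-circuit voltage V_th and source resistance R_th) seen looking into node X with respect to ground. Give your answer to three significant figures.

V_th ≈ 4.52 V, R_th ≈ 19.9 Ω

R1' = 4.71 + 30.2 = 34.91 Ω (source resistance + R1).
With X open, the divider is unloaded: V_th = 7.92 × 46.3/81.21 = 4.515 V.
Looking into X with the source shorted: R_th = R1'·R2/(R1'+R2) = 34.91 × 46.3/81.21 = 19.90 Ω.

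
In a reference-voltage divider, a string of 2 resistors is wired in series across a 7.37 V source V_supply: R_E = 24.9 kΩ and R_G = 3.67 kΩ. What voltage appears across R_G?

V ≈ 0.947 V

ΣR = 24.9 + 3.67 = 28.57 kΩ.
V = V_supply · R/ΣR = 7.37 × 0.1285 = 0.9467 V.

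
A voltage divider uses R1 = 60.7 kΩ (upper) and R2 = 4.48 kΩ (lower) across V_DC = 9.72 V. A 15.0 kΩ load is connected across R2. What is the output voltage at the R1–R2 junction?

R2 ‖ R_L = (4.48 × 15.0)/(4.48 + 15.0) = 3.450 kΩ.
Now apply the divider: V_out = 9.72 × 0.05378 = 0.5227 V.
(Unloaded it would be 0.668 V; the load pulls it down.)

V_out ≈ 0.523 V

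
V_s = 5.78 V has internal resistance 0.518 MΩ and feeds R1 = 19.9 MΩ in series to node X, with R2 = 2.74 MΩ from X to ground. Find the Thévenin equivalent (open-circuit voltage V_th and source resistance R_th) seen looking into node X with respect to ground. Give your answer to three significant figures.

R1' = 0.518 + 19.9 = 20.42 MΩ (source resistance + R1).
Open-circuit (no load on X): V_th = V_s · R2/(R1' + R2) = 5.78 × 2.74/(20.42 + 2.74) = 0.6839 V.
With V_s suppressed (replaced by a short), R_th = R1' ‖ R2 = (20.42 × 2.74)/(20.42 + 2.74) = 2.416 MΩ.

V_th ≈ 0.684 V, R_th ≈ 2.42 MΩ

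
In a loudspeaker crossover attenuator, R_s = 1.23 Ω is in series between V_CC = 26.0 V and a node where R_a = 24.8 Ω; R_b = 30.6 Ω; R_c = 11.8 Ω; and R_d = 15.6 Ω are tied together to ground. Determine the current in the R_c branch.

I ≈ 1.73 A

Combine the parallel branches: R_p = (1/24.8 + 1/30.6 + 1/11.8 + 1/15.6)⁻¹ = 4.508 Ω.
Node voltage V_A = V_CC · R_p/(R_s + R_p) = 26.0 × 0.7856 = 20.43 V.
Branch current I = V_A/R_c = 20.43/11.8 = 1.731 A.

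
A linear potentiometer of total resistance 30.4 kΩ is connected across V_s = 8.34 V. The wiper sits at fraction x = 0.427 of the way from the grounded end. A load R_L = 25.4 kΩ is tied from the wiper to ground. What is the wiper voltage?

V_out ≈ 2.75 V

Split the track: R_lower = x·R_p = 12.98 kΩ, R_upper = (1−x)·R_p = 17.42 kΩ.
R_L loads the lower segment: effective lower R = 8.591 kΩ.
Loaded-divider output: V_out = 8.34 × 0.3303 = 2.755 V.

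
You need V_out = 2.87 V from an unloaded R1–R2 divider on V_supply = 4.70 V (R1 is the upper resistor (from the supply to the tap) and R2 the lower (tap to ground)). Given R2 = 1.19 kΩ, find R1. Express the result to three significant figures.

The divider ratio is R2/(R1+R2) = 2.87/4.70 = 0.6106.
Rearranging, R1 = R2·(1−k)/k = 1.19 × 0.6376 = 0.7588 kΩ.

R1 ≈ 0.759 kΩ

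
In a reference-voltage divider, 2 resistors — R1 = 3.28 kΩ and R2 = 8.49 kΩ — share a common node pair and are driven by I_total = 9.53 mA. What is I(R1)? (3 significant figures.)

For two parallel branches, I_k = I_total · (other R)/(sum of R).
I(R1) = 9.53 × 8.49/(3.28 + 8.49) = 9.53 × 0.7213 = 6.874 mA.

I ≈ 6.87 mA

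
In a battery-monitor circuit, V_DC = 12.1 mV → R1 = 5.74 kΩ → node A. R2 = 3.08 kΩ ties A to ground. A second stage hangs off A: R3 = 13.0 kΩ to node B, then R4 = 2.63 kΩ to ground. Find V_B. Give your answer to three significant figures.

The second stage (R3 + R4 = 15.63 kΩ) loads node A in parallel with R2.
Effective lower resistance at A: R2 ‖ 15.63 = 2.573 kΩ.
So V_A = 12.1 × 0.3095 = 3.745 mV.
Stage 2 is unloaded, so V_B = V_A · R4/(R3+R4) = 3.745 × 2.63/15.63 = 0.6302 mV.

V_B ≈ 0.630 mV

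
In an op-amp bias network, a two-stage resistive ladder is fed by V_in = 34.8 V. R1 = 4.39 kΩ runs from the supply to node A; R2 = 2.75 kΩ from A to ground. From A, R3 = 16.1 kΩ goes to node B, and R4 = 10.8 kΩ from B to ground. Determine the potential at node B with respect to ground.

V_B ≈ 5.06 V

Looking into the second stage from A: R3 + R4 = 26.90 kΩ appears in parallel with R2.
R2 ‖ (R3+R4) = 2.495 kΩ.
So V_A = 34.8 × 0.3624 = 12.61 V.
Stage 2 is unloaded, so V_B = V_A · R4/(R3+R4) = 12.61 × 10.8/26.90 = 5.063 V.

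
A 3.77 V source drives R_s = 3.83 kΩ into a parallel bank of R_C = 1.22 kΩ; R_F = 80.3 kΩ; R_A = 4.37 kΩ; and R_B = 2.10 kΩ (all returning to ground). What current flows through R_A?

Combine the parallel branches: R_p = (1/1.22 + 1/80.3 + 1/4.37 + 1/2.10)⁻¹ = 0.6506 kΩ.
Node voltage V_A = V_DC · R_p/(R_s + R_p) = 3.77 × 0.1452 = 0.5474 V.
I(R_A) = V_A / R_A = 0.5474/4.37 = 0.1253 mA.
(Equivalently: I_total = 0.8414 mA, then current-divider fraction G_k/ΣG = 0.1489.)

I ≈ 0.125 mA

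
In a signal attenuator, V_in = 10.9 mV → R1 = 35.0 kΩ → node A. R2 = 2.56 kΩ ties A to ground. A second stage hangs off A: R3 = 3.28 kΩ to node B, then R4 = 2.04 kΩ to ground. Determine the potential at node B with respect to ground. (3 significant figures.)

The second stage (R3 + R4 = 5.320 kΩ) loads node A in parallel with R2.
Effective lower resistance at A: R2 ‖ 5.320 = 1.728 kΩ.
So V_A = 10.9 × 0.04706 = 0.5129 mV.
Then the unloaded second divider: V_B = V_A × R4/(R3+R4) = 0.5129 × 0.3835 = 0.1967 mV.

V_B ≈ 0.197 mV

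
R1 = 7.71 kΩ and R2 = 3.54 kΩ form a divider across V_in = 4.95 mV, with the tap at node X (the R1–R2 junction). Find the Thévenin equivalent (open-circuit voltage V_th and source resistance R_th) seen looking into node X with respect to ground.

V_th ≈ 1.56 mV, R_th ≈ 2.43 kΩ

Open-circuit (no load on X): V_th = V_in · R2/(R1 + R2) = 4.95 × 3.54/(7.710 + 3.54) = 1.558 mV.
Looking into X with the source shorted: R_th = R1·R2/(R1+R2) = 7.710 × 3.54/11.25 = 2.426 kΩ.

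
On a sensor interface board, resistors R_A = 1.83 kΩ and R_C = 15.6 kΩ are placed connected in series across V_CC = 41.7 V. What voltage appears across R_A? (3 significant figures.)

ΣR = 1.83 + 15.6 = 17.43 kΩ.
V = V_CC · R/ΣR = 41.7 × 0.1050 = 4.378 V.

V ≈ 4.38 V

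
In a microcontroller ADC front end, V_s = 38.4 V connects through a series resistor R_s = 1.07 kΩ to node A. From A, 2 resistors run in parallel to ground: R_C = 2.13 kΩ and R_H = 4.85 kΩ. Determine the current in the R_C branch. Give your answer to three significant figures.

Combine the parallel branches: R_p = (1/2.13 + 1/4.85)⁻¹ = 1.480 kΩ.
V_A = 38.4 × 1.480/2.550 = 22.29 V.
I(R_C) = V_A / R_C = 22.29/2.13 = 10.46 mA.
(Equivalently: I_total = 15.06 mA, then current-divider fraction G_k/ΣG = 0.6948.)

I ≈ 10.5 mA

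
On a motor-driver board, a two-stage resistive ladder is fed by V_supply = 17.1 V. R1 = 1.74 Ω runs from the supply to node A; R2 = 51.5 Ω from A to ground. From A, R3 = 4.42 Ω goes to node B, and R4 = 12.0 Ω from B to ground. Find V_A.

V_A ≈ 15.0 V

Node A sees R2 in parallel with the series input of stage 2, R3 + R4 = 16.42 Ω.
R2 ‖ (R3+R4) = 12.45 Ω.
First divider: V_A = V_supply · 12.45/(1.74 + 12.45) = 15.00 V.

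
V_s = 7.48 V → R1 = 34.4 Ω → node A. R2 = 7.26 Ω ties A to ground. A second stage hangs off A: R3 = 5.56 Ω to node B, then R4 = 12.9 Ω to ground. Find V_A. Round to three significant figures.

V_A ≈ 0.984 V

Node A sees R2 in parallel with the series input of stage 2, R3 + R4 = 18.46 Ω.
Effective lower resistance at A: R2 ‖ 18.46 = 5.211 Ω.
V_A = 7.48 × 5.211/(34.4 + 5.211) = 0.9840 V.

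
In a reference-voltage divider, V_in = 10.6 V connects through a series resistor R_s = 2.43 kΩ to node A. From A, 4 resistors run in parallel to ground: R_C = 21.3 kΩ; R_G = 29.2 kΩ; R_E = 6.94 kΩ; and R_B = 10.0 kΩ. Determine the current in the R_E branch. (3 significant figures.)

I ≈ 0.853 mA

Equivalent of the parallel group: R_p = 3.074 kΩ.
V_A = 10.6 × 3.074/5.504 = 5.920 V.
I(R_E) = V_A / R_E = 5.920/6.94 = 0.8531 mA.
(Check via current divider: I_total = 1.926 mA; share G_k/ΣG = 0.4430 → same result.)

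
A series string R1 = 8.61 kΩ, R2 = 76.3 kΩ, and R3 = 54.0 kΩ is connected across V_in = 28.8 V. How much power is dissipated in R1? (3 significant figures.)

P ≈ 0.370 mW

The common current is I = 28.8/138.9 = 0.2073 mA.
V(R1) = I·R = 1.785 V; P = V·I = 1.785 × 0.2073 = 0.3701 mW.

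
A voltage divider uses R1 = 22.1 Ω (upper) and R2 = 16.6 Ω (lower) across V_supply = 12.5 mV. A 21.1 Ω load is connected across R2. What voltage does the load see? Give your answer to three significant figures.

The load sits in parallel with R2, giving an effective lower resistance R2' = R2·R_L/(R2+R_L) = 9.291 Ω.
Voltage divider with the loaded lower leg: V_out = 12.5 × 9.291/(22.1 + 9.291) = 12.5 × 0.2960 = 3.700 mV.
(Unloaded it would be 5.36 mV; the load pulls it down.)

V_out ≈ 3.70 mV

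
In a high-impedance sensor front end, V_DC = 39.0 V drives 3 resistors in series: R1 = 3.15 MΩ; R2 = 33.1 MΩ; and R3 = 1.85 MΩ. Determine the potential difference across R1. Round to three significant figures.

V ≈ 3.22 V

ΣR = 3.15 + 33.1 + 1.85 = 38.10 MΩ.
Voltage divider: V = V_DC · (3.150 / 38.10) = 39.0 × 0.08268 = 3.224 V.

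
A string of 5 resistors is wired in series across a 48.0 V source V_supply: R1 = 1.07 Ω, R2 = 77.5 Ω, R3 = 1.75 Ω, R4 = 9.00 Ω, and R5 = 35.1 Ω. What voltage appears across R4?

V ≈ 3.47 V

ΣR = 1.07 + 77.5 + 1.75 + 9.00 + 35.1 = 124.4 Ω.
V = V_supply · R/ΣR = 48.0 × 0.07234 = 3.472 V.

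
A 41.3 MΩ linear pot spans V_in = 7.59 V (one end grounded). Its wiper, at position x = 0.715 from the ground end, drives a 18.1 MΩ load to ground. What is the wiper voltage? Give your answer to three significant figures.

V_out ≈ 3.70 V

Lower segment x·R_p = 29.53 MΩ; upper segment (1−x)·R_p = 11.77 MΩ.
R_L loads the lower segment: effective lower R = 11.22 MΩ.
Loaded-divider output: V_out = 7.59 × 0.4881 = 3.704 V.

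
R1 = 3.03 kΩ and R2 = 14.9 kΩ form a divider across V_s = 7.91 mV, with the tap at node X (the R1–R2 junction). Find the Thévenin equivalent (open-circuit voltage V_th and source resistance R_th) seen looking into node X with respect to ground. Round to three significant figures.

V_th is the unloaded tap voltage: V_s · R2/(R1+R2) = 7.91 × 0.8310 = 6.573 mV.
Zeroing V_s shorts the top of R1 to ground, so R_th = R1 ‖ R2 = 2.518 kΩ.

V_th ≈ 6.57 mV, R_th ≈ 2.52 kΩ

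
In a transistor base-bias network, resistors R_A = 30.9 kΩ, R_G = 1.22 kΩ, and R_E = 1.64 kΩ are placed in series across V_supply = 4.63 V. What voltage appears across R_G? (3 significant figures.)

V ≈ 0.167 V

ΣR = 30.9 + 1.22 + 1.64 = 33.76 kΩ.
By the voltage-divider rule, V = 4.63 × 1.220/33.76 = 0.1673 V.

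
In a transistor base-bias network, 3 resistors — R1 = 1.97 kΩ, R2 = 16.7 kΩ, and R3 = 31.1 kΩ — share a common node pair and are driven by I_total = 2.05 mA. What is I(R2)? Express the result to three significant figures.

I ≈ 0.205 mA

Conductances: ΣG = 1/1.97 + 1/16.7 + 1/31.1 = 0.5996 (1/kΩ).
By the current-divider rule, I = I_total · G_k/ΣG = 2.05 × 0.09986 = 0.2047 mA.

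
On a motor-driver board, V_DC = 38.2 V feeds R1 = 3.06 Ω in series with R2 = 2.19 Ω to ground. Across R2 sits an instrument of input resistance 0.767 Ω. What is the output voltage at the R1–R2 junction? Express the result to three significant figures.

The load sits in parallel with R2, giving an effective lower resistance R2' = R2·R_L/(R2+R_L) = 0.5681 Ω.
Voltage divider with the loaded lower leg: V_out = 38.2 × 0.5681/(3.06 + 0.5681) = 38.2 × 0.1566 = 5.981 V.

V_out ≈ 5.98 V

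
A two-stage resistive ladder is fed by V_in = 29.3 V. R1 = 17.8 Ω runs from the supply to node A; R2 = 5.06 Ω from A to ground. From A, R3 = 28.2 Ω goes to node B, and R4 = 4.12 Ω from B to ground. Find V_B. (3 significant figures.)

V_B ≈ 0.737 V

The second stage (R3 + R4 = 32.32 Ω) loads node A in parallel with R2.
Effective lower resistance at A: R2 ‖ 32.32 = 4.375 Ω.
So V_A = 29.3 × 0.1973 = 5.781 V.
V_B = V_A × 0.1275 = 0.7369 V.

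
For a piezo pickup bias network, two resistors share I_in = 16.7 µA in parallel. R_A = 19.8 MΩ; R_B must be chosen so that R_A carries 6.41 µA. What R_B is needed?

In a two-way split, I_A/I_in = R_B/(R_A + R_B).
6.41/16.7 = R_B/(R_A + R_B) → R_B = R_A · (0.3838)/(1 − 0.3838) = 19.8 × 0.6229 = 12.33 MΩ.

R_B ≈ 12.3 MΩ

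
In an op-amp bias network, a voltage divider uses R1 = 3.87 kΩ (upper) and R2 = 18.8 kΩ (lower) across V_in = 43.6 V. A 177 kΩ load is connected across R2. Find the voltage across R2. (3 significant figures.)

R2 ‖ R_L = (18.8 × 177)/(18.8 + 177) = 16.99 kΩ.
Voltage divider with the loaded lower leg: V_out = 43.6 × 16.99/(3.87 + 16.99) = 43.6 × 0.8145 = 35.51 V.

V_out ≈ 35.5 V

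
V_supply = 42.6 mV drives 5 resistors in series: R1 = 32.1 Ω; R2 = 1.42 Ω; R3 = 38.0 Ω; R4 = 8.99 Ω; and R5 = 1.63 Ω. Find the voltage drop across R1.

Total series resistance ΣR = 32.1 + 1.42 + 38.0 + 8.99 + 1.63 = 82.14 Ω.
Voltage divider: V = V_supply · (32.10 / 82.14) = 42.6 × 0.3908 = 16.65 mV.

V ≈ 16.6 mV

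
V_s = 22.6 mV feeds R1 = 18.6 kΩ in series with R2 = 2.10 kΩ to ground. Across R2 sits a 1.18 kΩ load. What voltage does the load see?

V_out ≈ 0.882 mV

The load sits in parallel with R2, giving an effective lower resistance R2' = R2·R_L/(R2+R_L) = 0.7555 kΩ.
Then V_out = V_s · R2'/(R1 + R2') = 22.6 × 0.7555/19.36 = 0.8821 mV.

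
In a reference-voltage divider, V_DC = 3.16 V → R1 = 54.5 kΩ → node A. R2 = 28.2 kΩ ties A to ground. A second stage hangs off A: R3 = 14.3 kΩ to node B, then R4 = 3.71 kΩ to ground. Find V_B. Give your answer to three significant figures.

V_B ≈ 0.109 V

Looking into the second stage from A: R3 + R4 = 18.01 kΩ appears in parallel with R2.
Effective lower resistance at A: R2 ‖ 18.01 = 10.99 kΩ.
First divider: V_A = V_DC · 10.99/(54.5 + 10.99) = 0.5303 V.
Stage 2 is unloaded, so V_B = V_A · R4/(R3+R4) = 0.5303 × 3.71/18.01 = 0.1092 V.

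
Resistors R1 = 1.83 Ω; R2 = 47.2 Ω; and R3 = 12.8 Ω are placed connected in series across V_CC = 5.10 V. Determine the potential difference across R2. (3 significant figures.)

Series total: ΣR = 1.83 + 47.2 + 12.8 = 61.83 Ω.
Voltage divider: V = V_CC · (47.20 / 61.83) = 5.10 × 0.7634 = 3.893 V.

V ≈ 3.89 V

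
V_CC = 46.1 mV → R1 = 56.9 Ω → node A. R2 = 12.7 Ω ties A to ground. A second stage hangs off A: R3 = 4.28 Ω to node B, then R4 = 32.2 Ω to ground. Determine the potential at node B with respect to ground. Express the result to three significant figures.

V_B ≈ 5.78 mV

Looking into the second stage from A: R3 + R4 = 36.48 Ω appears in parallel with R2.
R2 ‖ (R3+R4) = 9.420 Ω.
So V_A = 46.1 × 0.1420 = 6.548 mV.
V_B = V_A × 0.8827 = 5.780 mV.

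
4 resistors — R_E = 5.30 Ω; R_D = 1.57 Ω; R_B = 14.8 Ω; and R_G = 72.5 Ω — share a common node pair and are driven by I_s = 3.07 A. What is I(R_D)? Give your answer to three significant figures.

I ≈ 2.16 A

Conductances: ΣG = 1/5.30 + 1/1.57 + 1/14.8 + 1/72.5 = 0.9070 (1/Ω).
R_D takes the fraction G_k/ΣG = 0.6369/0.9070 = 0.7023, so I = 3.07 × 0.7023 = 2.156 A.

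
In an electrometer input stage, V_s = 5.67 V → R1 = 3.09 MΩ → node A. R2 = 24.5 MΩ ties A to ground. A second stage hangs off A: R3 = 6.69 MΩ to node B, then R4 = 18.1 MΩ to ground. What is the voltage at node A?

V_A ≈ 4.53 V

Node A sees R2 in parallel with the series input of stage 2, R3 + R4 = 24.79 MΩ.
Effective lower resistance at A: R2 ‖ 24.79 = 12.32 MΩ.
V_A = 5.67 × 12.32/(3.09 + 12.32) = 4.533 V.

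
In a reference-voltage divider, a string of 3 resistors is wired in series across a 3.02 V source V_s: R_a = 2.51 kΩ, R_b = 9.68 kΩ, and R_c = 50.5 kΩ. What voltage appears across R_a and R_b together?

Total series resistance ΣR = 2.51 + 9.68 + 50.5 = 62.69 kΩ.
R_{R_a..R_b} = 2.51 + 9.68 = 12.19 kΩ.
Voltage divider: V = V_s · (12.19 / 62.69) = 3.02 × 0.1944 = 0.5872 V.

V ≈ 0.587 V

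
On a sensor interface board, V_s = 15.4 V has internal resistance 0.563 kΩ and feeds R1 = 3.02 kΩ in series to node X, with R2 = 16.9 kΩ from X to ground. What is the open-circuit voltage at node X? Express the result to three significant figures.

V_th ≈ 12.7 V

R1' = 0.563 + 3.02 = 3.583 kΩ (source resistance + R1).
Open-circuit (no load on X): V_th = V_s · R2/(R1' + R2) = 15.4 × 16.9/(3.583 + 16.9) = 12.71 V.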